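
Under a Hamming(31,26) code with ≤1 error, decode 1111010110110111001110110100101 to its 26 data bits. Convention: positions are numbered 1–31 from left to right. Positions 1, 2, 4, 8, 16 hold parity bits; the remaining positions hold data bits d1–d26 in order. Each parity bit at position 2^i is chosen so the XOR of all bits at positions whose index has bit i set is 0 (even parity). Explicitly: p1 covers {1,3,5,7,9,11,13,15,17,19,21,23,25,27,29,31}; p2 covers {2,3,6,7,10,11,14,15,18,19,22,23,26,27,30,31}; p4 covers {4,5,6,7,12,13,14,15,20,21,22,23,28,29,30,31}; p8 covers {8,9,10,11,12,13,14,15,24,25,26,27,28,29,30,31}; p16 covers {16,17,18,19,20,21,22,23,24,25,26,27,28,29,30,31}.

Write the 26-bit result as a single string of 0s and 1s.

10101011011001110110100101

s1 (pos 1,3,5,7,9,11,13,15,17,19,21,23,25,27,29,31): 1⊕1⊕0⊕0⊕1⊕1⊕0⊕1⊕0⊕1⊕1⊕1⊕0⊕0⊕1⊕1 = 0
s2 (pos 2,3,6,7,10,11,14,15,18,19,22,23,26,27,30,31): 1⊕1⊕1⊕0⊕0⊕1⊕1⊕1⊕0⊕1⊕0⊕1⊕1⊕0⊕0⊕1 = 0
s4 (pos 4,5,6,7,12,13,14,15,20,21,22,23,28,29,30,31): 1⊕0⊕1⊕0⊕1⊕0⊕1⊕1⊕1⊕1⊕0⊕1⊕0⊕1⊕0⊕1 = 0
s8 (pos 8,9,10,11,12,13,14,15,24,25,26,27,28,29,30,31): 1⊕1⊕0⊕1⊕1⊕0⊕1⊕1⊕1⊕0⊕1⊕0⊕0⊕1⊕0⊕1 = 0
s16 (pos 16,17,18,19,20,21,22,23,24,25,26,27,28,29,30,31): 1⊕0⊕0⊕1⊕1⊕1⊕0⊕1⊕1⊕0⊕1⊕0⊕0⊕1⊕0⊕1 = 1
Syndrome s16…s1 = 10000 → error at position 16.
Flip position 16: 1111010110110111001110110100101 → 1111010110110110001110110100101
Read data bits from positions 3,5,6,7,9,10,11,12,13,14,15,17,18,19,20,21,22,23,24,25,26,27,28,29,30,31: 10101011011001110110100101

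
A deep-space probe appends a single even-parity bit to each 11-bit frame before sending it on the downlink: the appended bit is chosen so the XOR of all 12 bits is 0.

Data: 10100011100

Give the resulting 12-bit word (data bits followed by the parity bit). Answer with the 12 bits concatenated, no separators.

101000111001

XOR of the 11 data bits: 1⊕0⊕1⊕0⊕0⊕0⊕1⊕1⊕1⊕0⊕0 = 1
Parity bit = 1 (so all 12 bits XOR to 0).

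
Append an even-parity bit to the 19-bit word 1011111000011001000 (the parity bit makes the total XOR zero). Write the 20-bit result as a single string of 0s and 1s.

XOR of the 19 data bits: 1⊕0⊕1⊕1⊕1⊕1⊕1⊕0⊕0⊕0⊕0⊕1⊕1⊕0⊕0⊕1⊕0⊕0⊕0 = 1
Parity bit = 1 (so all 20 bits XOR to 0).

10111110000110010001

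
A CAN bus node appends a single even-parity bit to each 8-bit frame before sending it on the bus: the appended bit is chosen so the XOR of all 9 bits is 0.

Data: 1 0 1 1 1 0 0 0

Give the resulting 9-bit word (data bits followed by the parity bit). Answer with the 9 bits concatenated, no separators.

101110000

XOR of the 8 data bits: 1⊕0⊕1⊕1⊕1⊕0⊕0⊕0 = 0
Parity bit = 0 (so all 9 bits XOR to 0).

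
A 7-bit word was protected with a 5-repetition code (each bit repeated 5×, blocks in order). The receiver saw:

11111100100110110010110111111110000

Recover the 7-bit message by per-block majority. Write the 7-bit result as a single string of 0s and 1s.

Block 1 (11111): 5 ones → 1
Block 2 (10010): 2 ones → 0
Block 3 (01101): 3 ones → 1
Block 4 (10010): 2 ones → 0
Block 5 (11011): 4 ones → 1
Block 6 (11111): 5 ones → 1
Block 7 (10000): 1 one → 0

1010110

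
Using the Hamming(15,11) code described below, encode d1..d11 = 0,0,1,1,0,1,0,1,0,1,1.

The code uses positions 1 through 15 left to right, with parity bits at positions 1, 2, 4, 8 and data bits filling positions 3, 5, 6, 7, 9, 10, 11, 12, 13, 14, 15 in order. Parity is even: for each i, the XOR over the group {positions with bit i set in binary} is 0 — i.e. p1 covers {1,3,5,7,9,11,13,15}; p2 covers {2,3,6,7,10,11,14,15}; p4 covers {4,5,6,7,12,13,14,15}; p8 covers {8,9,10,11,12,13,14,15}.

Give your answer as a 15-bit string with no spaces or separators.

Place data at non-parity positions: p1 p2 0 p4 0 1 1 p8 0 1 0 1 0 1 1
p1 (pos 1,3,5,7,9,11,13,15): XOR of data positions = 0⊕0⊕1⊕0⊕0⊕0⊕1 = 0
p2 (pos 2,3,6,7,10,11,14,15): XOR of data positions = 0⊕1⊕1⊕1⊕0⊕1⊕1 = 1
p4 (pos 4,5,6,7,12,13,14,15): XOR of data positions = 0⊕1⊕1⊕1⊕0⊕1⊕1 = 1
p8 (pos 8,9,10,11,12,13,14,15): XOR of data positions = 0⊕1⊕0⊕1⊕0⊕1⊕1 = 0
Codeword: 010101100101011

010101100101011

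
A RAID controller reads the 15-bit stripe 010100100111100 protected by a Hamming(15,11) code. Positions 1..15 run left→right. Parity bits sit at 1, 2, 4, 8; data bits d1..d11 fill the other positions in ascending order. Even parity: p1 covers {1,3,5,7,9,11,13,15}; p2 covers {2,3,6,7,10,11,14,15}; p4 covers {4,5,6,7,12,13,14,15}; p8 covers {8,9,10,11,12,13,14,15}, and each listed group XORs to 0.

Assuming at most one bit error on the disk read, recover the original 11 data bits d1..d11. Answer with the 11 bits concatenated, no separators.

00010111100

s1 (pos 1,3,5,7,9,11,13,15): 0⊕0⊕0⊕1⊕0⊕1⊕1⊕0 = 1
s2 (pos 2,3,6,7,10,11,14,15): 1⊕0⊕0⊕1⊕1⊕1⊕0⊕0 = 0
s4 (pos 4,5,6,7,12,13,14,15): 1⊕0⊕0⊕1⊕1⊕1⊕0⊕0 = 0
s8 (pos 8,9,10,11,12,13,14,15): 0⊕0⊕1⊕1⊕1⊕1⊕0⊕0 = 0
Syndrome s8…s1 = 0001 → error at position 1.
Flip position 1: 010100100111100 → 110100100111100
Read data bits from positions 3,5,6,7,9,10,11,12,13,14,15: 00010111100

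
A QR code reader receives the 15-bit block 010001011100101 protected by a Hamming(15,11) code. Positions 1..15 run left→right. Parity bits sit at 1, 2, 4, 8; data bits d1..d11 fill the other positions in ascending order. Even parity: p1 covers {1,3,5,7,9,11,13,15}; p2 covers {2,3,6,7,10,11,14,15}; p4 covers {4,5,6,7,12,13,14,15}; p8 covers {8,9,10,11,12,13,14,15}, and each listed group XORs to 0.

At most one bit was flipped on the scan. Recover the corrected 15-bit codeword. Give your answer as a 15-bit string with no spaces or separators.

010001011100001

s1 (pos 1,3,5,7,9,11,13,15): 0⊕0⊕0⊕0⊕1⊕0⊕1⊕1 = 1
s2 (pos 2,3,6,7,10,11,14,15): 1⊕0⊕1⊕0⊕1⊕0⊕0⊕1 = 0
s4 (pos 4,5,6,7,12,13,14,15): 0⊕0⊕1⊕0⊕0⊕1⊕0⊕1 = 1
s8 (pos 8,9,10,11,12,13,14,15): 1⊕1⊕1⊕0⊕0⊕1⊕0⊕1 = 1
Syndrome s8…s1 = 1101 → error at position 13.
Flip position 13: 010001011100101 → 010001011100001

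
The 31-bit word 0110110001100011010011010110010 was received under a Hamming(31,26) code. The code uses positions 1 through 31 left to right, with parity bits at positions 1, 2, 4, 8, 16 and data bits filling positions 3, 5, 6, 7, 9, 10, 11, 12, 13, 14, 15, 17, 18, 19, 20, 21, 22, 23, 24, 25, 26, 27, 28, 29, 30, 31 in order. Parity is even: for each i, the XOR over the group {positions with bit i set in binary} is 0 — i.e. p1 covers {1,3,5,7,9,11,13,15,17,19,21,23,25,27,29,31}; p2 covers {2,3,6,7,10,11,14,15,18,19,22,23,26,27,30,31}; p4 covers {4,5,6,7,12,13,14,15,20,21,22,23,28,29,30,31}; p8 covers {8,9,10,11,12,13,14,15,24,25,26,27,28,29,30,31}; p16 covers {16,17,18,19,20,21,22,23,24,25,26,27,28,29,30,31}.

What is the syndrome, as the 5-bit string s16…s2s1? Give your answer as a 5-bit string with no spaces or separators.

01010

s1 (pos 1,3,5,7,9,11,13,15,17,19,21,23,25,27,29,31): 0⊕1⊕1⊕0⊕0⊕1⊕0⊕1⊕0⊕0⊕1⊕0⊕0⊕1⊕0⊕0 = 0
s2 (pos 2,3,6,7,10,11,14,15,18,19,22,23,26,27,30,31): 1⊕1⊕1⊕0⊕1⊕1⊕0⊕1⊕1⊕0⊕1⊕0⊕1⊕1⊕1⊕0 = 1
s4 (pos 4,5,6,7,12,13,14,15,20,21,22,23,28,29,30,31): 0⊕1⊕1⊕0⊕0⊕0⊕0⊕1⊕0⊕1⊕1⊕0⊕0⊕0⊕1⊕0 = 0
s8 (pos 8,9,10,11,12,13,14,15,24,25,26,27,28,29,30,31): 0⊕0⊕1⊕1⊕0⊕0⊕0⊕1⊕1⊕0⊕1⊕1⊕0⊕0⊕1⊕0 = 1
s16 (pos 16,17,18,19,20,21,22,23,24,25,26,27,28,29,30,31): 1⊕0⊕1⊕0⊕0⊕1⊕1⊕0⊕1⊕0⊕1⊕1⊕0⊕0⊕1⊕0 = 0
Syndrome s16…s1 = 01010 → error at position 10.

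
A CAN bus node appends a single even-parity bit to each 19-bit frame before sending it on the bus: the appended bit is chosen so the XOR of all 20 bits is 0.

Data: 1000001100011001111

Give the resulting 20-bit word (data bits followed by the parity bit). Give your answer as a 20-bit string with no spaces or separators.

XOR of the 19 data bits: 1⊕0⊕0⊕0⊕0⊕0⊕1⊕1⊕0⊕0⊕0⊕1⊕1⊕0⊕0⊕1⊕1⊕1⊕1 = 1
Parity bit = 1 (so all 20 bits XOR to 0).

10000011000110011111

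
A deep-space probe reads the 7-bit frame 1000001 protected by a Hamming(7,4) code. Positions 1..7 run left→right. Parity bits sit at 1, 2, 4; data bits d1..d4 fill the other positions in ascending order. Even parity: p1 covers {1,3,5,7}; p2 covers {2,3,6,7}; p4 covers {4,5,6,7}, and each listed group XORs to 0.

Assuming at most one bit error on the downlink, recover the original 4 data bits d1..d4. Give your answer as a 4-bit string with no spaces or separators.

0011

s1 (pos 1,3,5,7): 1⊕0⊕0⊕1 = 0
s2 (pos 2,3,6,7): 0⊕0⊕0⊕1 = 1
s4 (pos 4,5,6,7): 0⊕0⊕0⊕1 = 1
Syndrome s4…s1 = 110 → error at position 6.
Flip position 6: 1000001 → 1000011
Read data bits from positions 3,5,6,7: 0011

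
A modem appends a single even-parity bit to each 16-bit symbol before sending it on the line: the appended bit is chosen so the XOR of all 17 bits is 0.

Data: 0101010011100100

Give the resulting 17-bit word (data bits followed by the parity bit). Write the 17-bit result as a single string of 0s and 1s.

XOR of the 16 data bits: 0⊕1⊕0⊕1⊕0⊕1⊕0⊕0⊕1⊕1⊕1⊕0⊕0⊕1⊕0⊕0 = 1
Parity bit = 1 (so all 17 bits XOR to 0).

01010100111001001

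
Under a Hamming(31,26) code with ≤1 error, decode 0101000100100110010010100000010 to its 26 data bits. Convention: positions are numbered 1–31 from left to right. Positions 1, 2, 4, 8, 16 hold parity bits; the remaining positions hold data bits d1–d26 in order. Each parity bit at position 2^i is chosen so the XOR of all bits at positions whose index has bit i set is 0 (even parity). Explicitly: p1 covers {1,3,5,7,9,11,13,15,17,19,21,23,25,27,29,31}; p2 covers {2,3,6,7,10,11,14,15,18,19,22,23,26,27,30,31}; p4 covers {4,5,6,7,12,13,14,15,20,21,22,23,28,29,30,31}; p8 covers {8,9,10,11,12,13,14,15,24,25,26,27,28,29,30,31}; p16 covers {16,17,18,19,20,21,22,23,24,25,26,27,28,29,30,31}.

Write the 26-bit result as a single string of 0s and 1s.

00000110011010010100000010

s1 (pos 1,3,5,7,9,11,13,15,17,19,21,23,25,27,29,31): 0⊕0⊕0⊕0⊕0⊕1⊕0⊕1⊕0⊕0⊕1⊕1⊕0⊕0⊕0⊕0 = 0
s2 (pos 2,3,6,7,10,11,14,15,18,19,22,23,26,27,30,31): 1⊕0⊕0⊕0⊕0⊕1⊕1⊕1⊕1⊕0⊕0⊕1⊕0⊕0⊕1⊕0 = 1
s4 (pos 4,5,6,7,12,13,14,15,20,21,22,23,28,29,30,31): 1⊕0⊕0⊕0⊕0⊕0⊕1⊕1⊕0⊕1⊕0⊕1⊕0⊕0⊕1⊕0 = 0
s8 (pos 8,9,10,11,12,13,14,15,24,25,26,27,28,29,30,31): 1⊕0⊕0⊕1⊕0⊕0⊕1⊕1⊕0⊕0⊕0⊕0⊕0⊕0⊕1⊕0 = 1
s16 (pos 16,17,18,19,20,21,22,23,24,25,26,27,28,29,30,31): 0⊕0⊕1⊕0⊕0⊕1⊕0⊕1⊕0⊕0⊕0⊕0⊕0⊕0⊕1⊕0 = 0
Syndrome s16…s1 = 01010 → error at position 10.
Flip position 10: 0101000100100110010010100000010 → 0101000101100110010010100000010
Read data bits from positions 3,5,6,7,9,10,11,12,13,14,15,17,18,19,20,21,22,23,24,25,26,27,28,29,30,31: 00000110011010010100000010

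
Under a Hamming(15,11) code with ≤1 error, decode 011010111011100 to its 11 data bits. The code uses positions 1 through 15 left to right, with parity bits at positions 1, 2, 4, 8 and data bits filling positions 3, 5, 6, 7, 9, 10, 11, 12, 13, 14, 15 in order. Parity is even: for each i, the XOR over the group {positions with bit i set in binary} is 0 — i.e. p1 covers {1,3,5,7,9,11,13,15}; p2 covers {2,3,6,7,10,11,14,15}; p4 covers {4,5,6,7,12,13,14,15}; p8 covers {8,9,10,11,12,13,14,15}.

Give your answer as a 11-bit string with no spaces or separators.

11011011100

s1 (pos 1,3,5,7,9,11,13,15): 0⊕1⊕1⊕1⊕1⊕1⊕1⊕0 = 0
s2 (pos 2,3,6,7,10,11,14,15): 1⊕1⊕0⊕1⊕0⊕1⊕0⊕0 = 0
s4 (pos 4,5,6,7,12,13,14,15): 0⊕1⊕0⊕1⊕1⊕1⊕0⊕0 = 0
s8 (pos 8,9,10,11,12,13,14,15): 1⊕1⊕0⊕1⊕1⊕1⊕0⊕0 = 1
Syndrome s8…s1 = 1000 → error at position 8.
Flip position 8: 011010111011100 → 011010101011100
Read data bits from positions 3,5,6,7,9,10,11,12,13,14,15: 11011011100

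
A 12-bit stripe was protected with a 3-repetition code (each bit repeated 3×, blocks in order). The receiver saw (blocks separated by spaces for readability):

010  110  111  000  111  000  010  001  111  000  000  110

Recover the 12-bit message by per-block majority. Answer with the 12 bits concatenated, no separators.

011010001001

Block 1 (010): 1 one → 0
Block 2 (110): 2 ones → 1
Block 3 (111): 3 ones → 1
Block 4 (000): 0 ones → 0
Block 5 (111): 3 ones → 1
Block 6 (000): 0 ones → 0
Block 7 (010): 1 one → 0
Block 8 (001): 1 one → 0
Block 9 (111): 3 ones → 1
Block 10 (000): 0 ones → 0
Block 11 (000): 0 ones → 0
Block 12 (110): 2 ones → 1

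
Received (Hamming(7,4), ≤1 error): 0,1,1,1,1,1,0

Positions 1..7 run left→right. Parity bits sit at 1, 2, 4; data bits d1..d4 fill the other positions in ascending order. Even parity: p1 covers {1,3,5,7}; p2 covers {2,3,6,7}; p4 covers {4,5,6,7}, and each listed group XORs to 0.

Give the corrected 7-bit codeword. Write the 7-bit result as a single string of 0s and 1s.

0111100

s1 (pos 1,3,5,7): 0⊕1⊕1⊕0 = 0
s2 (pos 2,3,6,7): 1⊕1⊕1⊕0 = 1
s4 (pos 4,5,6,7): 1⊕1⊕1⊕0 = 1
Syndrome s4…s1 = 110 → error at position 6.
Flip position 6: 0111110 → 0111100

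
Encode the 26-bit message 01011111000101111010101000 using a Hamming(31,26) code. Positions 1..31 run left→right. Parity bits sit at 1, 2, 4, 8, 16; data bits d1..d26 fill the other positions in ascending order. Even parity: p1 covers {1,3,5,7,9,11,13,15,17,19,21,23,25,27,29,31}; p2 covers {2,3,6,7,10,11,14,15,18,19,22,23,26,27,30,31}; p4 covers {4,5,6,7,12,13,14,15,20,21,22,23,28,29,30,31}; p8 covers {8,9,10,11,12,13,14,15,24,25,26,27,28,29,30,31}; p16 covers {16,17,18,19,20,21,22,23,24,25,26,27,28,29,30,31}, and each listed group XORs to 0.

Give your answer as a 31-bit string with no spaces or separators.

Place data at non-parity positions: p1 p2 0 p4 1 0 1 p8 1 1 1 1 0 0 0 p16 1 0 1 1 1 1 0 1 0 1 0 1 0 0 0
p1 (pos 1,3,5,7,9,11,13,15,17,19,21,23,25,27,29,31): XOR of data positions = 0⊕1⊕1⊕1⊕1⊕0⊕0⊕1⊕1⊕1⊕0⊕0⊕0⊕0⊕0 = 1
p2 (pos 2,3,6,7,10,11,14,15,18,19,22,23,26,27,30,31): XOR of data positions = 0⊕0⊕1⊕1⊕1⊕0⊕0⊕0⊕1⊕1⊕0⊕1⊕0⊕0⊕0 = 0
p4 (pos 4,5,6,7,12,13,14,15,20,21,22,23,28,29,30,31): XOR of data positions = 1⊕0⊕1⊕1⊕0⊕0⊕0⊕1⊕1⊕1⊕0⊕1⊕0⊕0⊕0 = 1
p8 (pos 8,9,10,11,12,13,14,15,24,25,26,27,28,29,30,31): XOR of data positions = 1⊕1⊕1⊕1⊕0⊕0⊕0⊕1⊕0⊕1⊕0⊕1⊕0⊕0⊕0 = 1
p16 (pos 16,17,18,19,20,21,22,23,24,25,26,27,28,29,30,31): XOR of data positions = 1⊕0⊕1⊕1⊕1⊕1⊕0⊕1⊕0⊕1⊕0⊕1⊕0⊕0⊕0 = 0
Codeword: 1001101111110000101111010101000

1001101111110000101111010101000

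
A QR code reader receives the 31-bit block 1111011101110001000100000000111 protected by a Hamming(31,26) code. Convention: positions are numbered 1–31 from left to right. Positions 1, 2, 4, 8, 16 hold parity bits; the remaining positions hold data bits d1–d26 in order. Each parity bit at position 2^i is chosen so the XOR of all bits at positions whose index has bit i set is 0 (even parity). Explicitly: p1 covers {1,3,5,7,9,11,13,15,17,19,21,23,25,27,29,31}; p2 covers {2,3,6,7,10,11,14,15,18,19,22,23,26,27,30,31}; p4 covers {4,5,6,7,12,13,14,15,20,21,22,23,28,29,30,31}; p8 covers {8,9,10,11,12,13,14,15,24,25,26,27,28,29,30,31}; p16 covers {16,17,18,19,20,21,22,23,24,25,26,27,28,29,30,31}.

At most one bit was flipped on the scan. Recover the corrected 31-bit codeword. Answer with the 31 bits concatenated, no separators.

s1 (pos 1,3,5,7,9,11,13,15,17,19,21,23,25,27,29,31): 1⊕1⊕0⊕1⊕0⊕1⊕0⊕0⊕0⊕0⊕0⊕0⊕0⊕0⊕1⊕1 = 0
s2 (pos 2,3,6,7,10,11,14,15,18,19,22,23,26,27,30,31): 1⊕1⊕1⊕1⊕1⊕1⊕0⊕0⊕0⊕0⊕0⊕0⊕0⊕0⊕1⊕1 = 0
s4 (pos 4,5,6,7,12,13,14,15,20,21,22,23,28,29,30,31): 1⊕0⊕1⊕1⊕1⊕0⊕0⊕0⊕1⊕0⊕0⊕0⊕0⊕1⊕1⊕1 = 0
s8 (pos 8,9,10,11,12,13,14,15,24,25,26,27,28,29,30,31): 1⊕0⊕1⊕1⊕1⊕0⊕0⊕0⊕0⊕0⊕0⊕0⊕0⊕1⊕1⊕1 = 1
s16 (pos 16,17,18,19,20,21,22,23,24,25,26,27,28,29,30,31): 1⊕0⊕0⊕0⊕1⊕0⊕0⊕0⊕0⊕0⊕0⊕0⊕0⊕1⊕1⊕1 = 1
Syndrome s16…s1 = 11000 → error at position 24.
Flip position 24: 1111011101110001000100000000111 → 1111011101110001000100010000111

1111011101110001000100010000111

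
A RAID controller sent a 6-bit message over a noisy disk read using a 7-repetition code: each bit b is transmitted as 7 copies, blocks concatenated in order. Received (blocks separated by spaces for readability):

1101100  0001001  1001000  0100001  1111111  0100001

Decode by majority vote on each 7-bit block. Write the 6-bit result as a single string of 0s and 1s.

100010

Block 1 (1101100): 4 ones → 1
Block 2 (0001001): 2 ones → 0
Block 3 (1001000): 2 ones → 0
Block 4 (0100001): 2 ones → 0
Block 5 (1111111): 7 ones → 1
Block 6 (0100001): 2 ones → 0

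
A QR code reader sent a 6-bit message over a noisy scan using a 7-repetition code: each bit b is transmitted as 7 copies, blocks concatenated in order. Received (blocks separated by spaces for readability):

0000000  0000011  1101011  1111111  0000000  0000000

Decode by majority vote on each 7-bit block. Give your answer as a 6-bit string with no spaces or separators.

Block 1 (0000000): 0 ones → 0
Block 2 (0000011): 2 ones → 0
Block 3 (1101011): 5 ones → 1
Block 4 (1111111): 7 ones → 1
Block 5 (0000000): 0 ones → 0
Block 6 (0000000): 0 ones → 0

001100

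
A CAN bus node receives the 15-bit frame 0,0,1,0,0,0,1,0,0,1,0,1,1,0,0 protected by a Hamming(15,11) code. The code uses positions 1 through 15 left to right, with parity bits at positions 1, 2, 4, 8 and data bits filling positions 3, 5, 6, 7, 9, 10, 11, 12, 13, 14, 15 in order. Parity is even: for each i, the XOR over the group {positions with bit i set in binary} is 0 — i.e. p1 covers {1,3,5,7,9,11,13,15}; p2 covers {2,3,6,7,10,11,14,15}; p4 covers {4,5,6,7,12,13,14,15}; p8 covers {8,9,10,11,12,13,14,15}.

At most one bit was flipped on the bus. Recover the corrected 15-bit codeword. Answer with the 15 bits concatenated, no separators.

s1 (pos 1,3,5,7,9,11,13,15): 0⊕1⊕0⊕1⊕0⊕0⊕1⊕0 = 1
s2 (pos 2,3,6,7,10,11,14,15): 0⊕1⊕0⊕1⊕1⊕0⊕0⊕0 = 1
s4 (pos 4,5,6,7,12,13,14,15): 0⊕0⊕0⊕1⊕1⊕1⊕0⊕0 = 1
s8 (pos 8,9,10,11,12,13,14,15): 0⊕0⊕1⊕0⊕1⊕1⊕0⊕0 = 1
Syndrome s8…s1 = 1111 → error at position 15.
Flip position 15: 001000100101100 → 001000100101101

001000100101101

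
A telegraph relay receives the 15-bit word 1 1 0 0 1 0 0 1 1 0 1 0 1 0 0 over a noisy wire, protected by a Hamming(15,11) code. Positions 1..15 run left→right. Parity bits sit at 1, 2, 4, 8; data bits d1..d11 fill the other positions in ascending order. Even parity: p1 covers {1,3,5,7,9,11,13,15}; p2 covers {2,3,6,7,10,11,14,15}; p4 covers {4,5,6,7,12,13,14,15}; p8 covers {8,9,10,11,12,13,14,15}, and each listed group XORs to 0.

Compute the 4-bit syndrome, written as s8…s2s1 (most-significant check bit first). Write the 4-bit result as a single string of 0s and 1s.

s1 (pos 1,3,5,7,9,11,13,15): 1⊕0⊕1⊕0⊕1⊕1⊕1⊕0 = 1
s2 (pos 2,3,6,7,10,11,14,15): 1⊕0⊕0⊕0⊕0⊕1⊕0⊕0 = 0
s4 (pos 4,5,6,7,12,13,14,15): 0⊕1⊕0⊕0⊕0⊕1⊕0⊕0 = 0
s8 (pos 8,9,10,11,12,13,14,15): 1⊕1⊕0⊕1⊕0⊕1⊕0⊕0 = 0
Syndrome s8…s1 = 0001 → error at position 1.

0001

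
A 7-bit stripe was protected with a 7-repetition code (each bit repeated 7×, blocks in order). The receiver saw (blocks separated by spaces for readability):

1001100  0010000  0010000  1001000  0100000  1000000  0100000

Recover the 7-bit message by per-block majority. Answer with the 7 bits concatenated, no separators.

Block 1 (1001100): 3 ones → 0
Block 2 (0010000): 1 one → 0
Block 3 (0010000): 1 one → 0
Block 4 (1001000): 2 ones → 0
Block 5 (0100000): 1 one → 0
Block 6 (1000000): 1 one → 0
Block 7 (0100000): 1 one → 0

0000000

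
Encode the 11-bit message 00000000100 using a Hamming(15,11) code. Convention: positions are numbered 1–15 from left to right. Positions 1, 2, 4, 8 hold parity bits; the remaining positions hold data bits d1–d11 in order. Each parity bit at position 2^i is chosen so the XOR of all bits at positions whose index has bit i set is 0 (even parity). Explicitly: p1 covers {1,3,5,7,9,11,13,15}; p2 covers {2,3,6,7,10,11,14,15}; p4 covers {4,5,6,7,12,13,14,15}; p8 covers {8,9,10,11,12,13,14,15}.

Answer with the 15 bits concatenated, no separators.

100100010000100

Place data at non-parity positions: p1 p2 0 p4 0 0 0 p8 0 0 0 0 1 0 0
p1 (pos 1,3,5,7,9,11,13,15): XOR of data positions = 0⊕0⊕0⊕0⊕0⊕1⊕0 = 1
p2 (pos 2,3,6,7,10,11,14,15): XOR of data positions = 0⊕0⊕0⊕0⊕0⊕0⊕0 = 0
p4 (pos 4,5,6,7,12,13,14,15): XOR of data positions = 0⊕0⊕0⊕0⊕1⊕0⊕0 = 1
p8 (pos 8,9,10,11,12,13,14,15): XOR of data positions = 0⊕0⊕0⊕0⊕1⊕0⊕0 = 1
Codeword: 100100010000100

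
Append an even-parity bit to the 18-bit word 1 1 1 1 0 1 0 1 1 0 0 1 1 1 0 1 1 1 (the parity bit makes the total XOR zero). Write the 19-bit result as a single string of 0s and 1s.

XOR of the 18 data bits: 1⊕1⊕1⊕1⊕0⊕1⊕0⊕1⊕1⊕0⊕0⊕1⊕1⊕1⊕0⊕1⊕1⊕1 = 1
Parity bit = 1 (so all 19 bits XOR to 0).

1111010110011101111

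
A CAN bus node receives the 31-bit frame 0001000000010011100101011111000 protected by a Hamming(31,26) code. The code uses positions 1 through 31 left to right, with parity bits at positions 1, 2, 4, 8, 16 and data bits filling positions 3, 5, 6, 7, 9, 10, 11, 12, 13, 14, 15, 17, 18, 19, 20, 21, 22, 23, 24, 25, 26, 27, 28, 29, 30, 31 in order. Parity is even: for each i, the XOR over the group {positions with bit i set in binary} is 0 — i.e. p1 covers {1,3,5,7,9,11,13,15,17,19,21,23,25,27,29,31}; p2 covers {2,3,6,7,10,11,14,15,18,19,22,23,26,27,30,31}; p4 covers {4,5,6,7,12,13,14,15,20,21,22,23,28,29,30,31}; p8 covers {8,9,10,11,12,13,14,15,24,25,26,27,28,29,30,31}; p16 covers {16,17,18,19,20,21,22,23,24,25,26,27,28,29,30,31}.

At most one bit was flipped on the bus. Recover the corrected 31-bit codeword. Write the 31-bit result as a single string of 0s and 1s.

0001000000010011100101001111000

s1 (pos 1,3,5,7,9,11,13,15,17,19,21,23,25,27,29,31): 0⊕0⊕0⊕0⊕0⊕0⊕0⊕1⊕1⊕0⊕0⊕0⊕1⊕1⊕0⊕0 = 0
s2 (pos 2,3,6,7,10,11,14,15,18,19,22,23,26,27,30,31): 0⊕0⊕0⊕0⊕0⊕0⊕0⊕1⊕0⊕0⊕1⊕0⊕1⊕1⊕0⊕0 = 0
s4 (pos 4,5,6,7,12,13,14,15,20,21,22,23,28,29,30,31): 1⊕0⊕0⊕0⊕1⊕0⊕0⊕1⊕1⊕0⊕1⊕0⊕1⊕0⊕0⊕0 = 0
s8 (pos 8,9,10,11,12,13,14,15,24,25,26,27,28,29,30,31): 0⊕0⊕0⊕0⊕1⊕0⊕0⊕1⊕1⊕1⊕1⊕1⊕1⊕0⊕0⊕0 = 1
s16 (pos 16,17,18,19,20,21,22,23,24,25,26,27,28,29,30,31): 1⊕1⊕0⊕0⊕1⊕0⊕1⊕0⊕1⊕1⊕1⊕1⊕1⊕0⊕0⊕0 = 1
Syndrome s16…s1 = 11000 → error at position 24.
Flip position 24: 0001000000010011100101011111000 → 0001000000010011100101001111000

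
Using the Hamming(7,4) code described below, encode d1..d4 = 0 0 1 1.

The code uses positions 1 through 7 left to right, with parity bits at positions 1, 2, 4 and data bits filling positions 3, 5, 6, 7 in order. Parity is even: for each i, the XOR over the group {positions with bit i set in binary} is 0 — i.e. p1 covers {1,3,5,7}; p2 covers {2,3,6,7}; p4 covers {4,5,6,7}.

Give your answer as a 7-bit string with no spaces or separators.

Place data at non-parity positions: p1 p2 0 p4 0 1 1
p1 (pos 1,3,5,7): XOR of data positions = 0⊕0⊕1 = 1
p2 (pos 2,3,6,7): XOR of data positions = 0⊕1⊕1 = 0
p4 (pos 4,5,6,7): XOR of data positions = 0⊕1⊕1 = 0
Codeword: 1000011

1000011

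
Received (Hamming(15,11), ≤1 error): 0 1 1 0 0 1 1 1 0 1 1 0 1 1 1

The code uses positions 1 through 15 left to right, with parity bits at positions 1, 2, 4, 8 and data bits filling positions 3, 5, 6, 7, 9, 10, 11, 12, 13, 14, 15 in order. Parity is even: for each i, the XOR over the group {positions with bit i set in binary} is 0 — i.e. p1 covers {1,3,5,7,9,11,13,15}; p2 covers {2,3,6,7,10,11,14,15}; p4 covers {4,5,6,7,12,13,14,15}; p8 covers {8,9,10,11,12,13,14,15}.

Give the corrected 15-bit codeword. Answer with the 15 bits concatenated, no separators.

011011110110111

s1 (pos 1,3,5,7,9,11,13,15): 0⊕1⊕0⊕1⊕0⊕1⊕1⊕1 = 1
s2 (pos 2,3,6,7,10,11,14,15): 1⊕1⊕1⊕1⊕1⊕1⊕1⊕1 = 0
s4 (pos 4,5,6,7,12,13,14,15): 0⊕0⊕1⊕1⊕0⊕1⊕1⊕1 = 1
s8 (pos 8,9,10,11,12,13,14,15): 1⊕0⊕1⊕1⊕0⊕1⊕1⊕1 = 0
Syndrome s8…s1 = 0101 → error at position 5.
Flip position 5: 011001110110111 → 011011110110111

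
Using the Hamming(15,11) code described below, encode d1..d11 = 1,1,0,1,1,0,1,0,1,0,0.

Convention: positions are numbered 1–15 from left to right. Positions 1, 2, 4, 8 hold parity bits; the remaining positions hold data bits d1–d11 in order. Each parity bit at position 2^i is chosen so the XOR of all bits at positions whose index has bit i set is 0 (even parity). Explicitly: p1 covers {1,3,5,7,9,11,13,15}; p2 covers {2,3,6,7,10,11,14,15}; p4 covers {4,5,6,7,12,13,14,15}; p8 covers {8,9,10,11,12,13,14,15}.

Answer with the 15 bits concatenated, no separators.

Place data at non-parity positions: p1 p2 1 p4 1 0 1 p8 1 0 1 0 1 0 0
p1 (pos 1,3,5,7,9,11,13,15): XOR of data positions = 1⊕1⊕1⊕1⊕1⊕1⊕0 = 0
p2 (pos 2,3,6,7,10,11,14,15): XOR of data positions = 1⊕0⊕1⊕0⊕1⊕0⊕0 = 1
p4 (pos 4,5,6,7,12,13,14,15): XOR of data positions = 1⊕0⊕1⊕0⊕1⊕0⊕0 = 1
p8 (pos 8,9,10,11,12,13,14,15): XOR of data positions = 1⊕0⊕1⊕0⊕1⊕0⊕0 = 1
Codeword: 011110111010100

011110111010100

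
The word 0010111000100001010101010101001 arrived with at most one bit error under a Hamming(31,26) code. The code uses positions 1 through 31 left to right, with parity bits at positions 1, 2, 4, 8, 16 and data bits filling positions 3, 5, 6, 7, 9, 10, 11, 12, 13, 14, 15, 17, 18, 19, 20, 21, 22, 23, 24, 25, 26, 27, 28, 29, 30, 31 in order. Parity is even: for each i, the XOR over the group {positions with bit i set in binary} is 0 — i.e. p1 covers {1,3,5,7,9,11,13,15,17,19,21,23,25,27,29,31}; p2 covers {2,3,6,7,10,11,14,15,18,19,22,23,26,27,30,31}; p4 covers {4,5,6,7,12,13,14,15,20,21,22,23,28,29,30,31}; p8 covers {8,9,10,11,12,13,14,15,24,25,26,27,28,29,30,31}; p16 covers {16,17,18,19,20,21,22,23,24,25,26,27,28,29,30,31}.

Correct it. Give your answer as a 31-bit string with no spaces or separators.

0010111000101001010101010101001

s1 (pos 1,3,5,7,9,11,13,15,17,19,21,23,25,27,29,31): 0⊕1⊕1⊕1⊕0⊕1⊕0⊕0⊕0⊕0⊕0⊕0⊕0⊕0⊕0⊕1 = 1
s2 (pos 2,3,6,7,10,11,14,15,18,19,22,23,26,27,30,31): 0⊕1⊕1⊕1⊕0⊕1⊕0⊕0⊕1⊕0⊕1⊕0⊕1⊕0⊕0⊕1 = 0
s4 (pos 4,5,6,7,12,13,14,15,20,21,22,23,28,29,30,31): 0⊕1⊕1⊕1⊕0⊕0⊕0⊕0⊕1⊕0⊕1⊕0⊕1⊕0⊕0⊕1 = 1
s8 (pos 8,9,10,11,12,13,14,15,24,25,26,27,28,29,30,31): 0⊕0⊕0⊕1⊕0⊕0⊕0⊕0⊕1⊕0⊕1⊕0⊕1⊕0⊕0⊕1 = 1
s16 (pos 16,17,18,19,20,21,22,23,24,25,26,27,28,29,30,31): 1⊕0⊕1⊕0⊕1⊕0⊕1⊕0⊕1⊕0⊕1⊕0⊕1⊕0⊕0⊕1 = 0
Syndrome s16…s1 = 01101 → error at position 13.
Flip position 13: 0010111000100001010101010101001 → 0010111000101001010101010101001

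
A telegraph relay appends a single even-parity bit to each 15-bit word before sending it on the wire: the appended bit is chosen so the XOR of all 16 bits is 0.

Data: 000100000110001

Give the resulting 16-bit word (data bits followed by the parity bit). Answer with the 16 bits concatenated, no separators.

XOR of the 15 data bits: 0⊕0⊕0⊕1⊕0⊕0⊕0⊕0⊕0⊕1⊕1⊕0⊕0⊕0⊕1 = 0
Parity bit = 0 (so all 16 bits XOR to 0).

0001000001100010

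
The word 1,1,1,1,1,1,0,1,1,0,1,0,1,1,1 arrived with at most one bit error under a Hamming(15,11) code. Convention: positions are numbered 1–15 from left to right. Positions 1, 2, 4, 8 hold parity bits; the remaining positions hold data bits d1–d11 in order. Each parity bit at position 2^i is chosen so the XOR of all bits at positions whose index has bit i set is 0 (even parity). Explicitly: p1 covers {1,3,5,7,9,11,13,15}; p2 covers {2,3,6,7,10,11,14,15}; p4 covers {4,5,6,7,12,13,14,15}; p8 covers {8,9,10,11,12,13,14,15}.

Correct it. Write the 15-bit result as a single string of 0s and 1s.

011111011010111

s1 (pos 1,3,5,7,9,11,13,15): 1⊕1⊕1⊕0⊕1⊕1⊕1⊕1 = 1
s2 (pos 2,3,6,7,10,11,14,15): 1⊕1⊕1⊕0⊕0⊕1⊕1⊕1 = 0
s4 (pos 4,5,6,7,12,13,14,15): 1⊕1⊕1⊕0⊕0⊕1⊕1⊕1 = 0
s8 (pos 8,9,10,11,12,13,14,15): 1⊕1⊕0⊕1⊕0⊕1⊕1⊕1 = 0
Syndrome s8…s1 = 0001 → error at position 1.
Flip position 1: 111111011010111 → 011111011010111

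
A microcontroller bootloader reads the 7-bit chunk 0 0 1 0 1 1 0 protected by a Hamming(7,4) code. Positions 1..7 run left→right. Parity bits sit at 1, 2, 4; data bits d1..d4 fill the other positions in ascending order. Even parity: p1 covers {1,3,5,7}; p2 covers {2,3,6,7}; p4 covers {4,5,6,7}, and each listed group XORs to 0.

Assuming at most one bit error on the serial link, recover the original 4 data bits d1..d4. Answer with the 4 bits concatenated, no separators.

1110

s1 (pos 1,3,5,7): 0⊕1⊕1⊕0 = 0
s2 (pos 2,3,6,7): 0⊕1⊕1⊕0 = 0
s4 (pos 4,5,6,7): 0⊕1⊕1⊕0 = 0
Syndrome s4…s1 = 000 → no error.
Read data bits from positions 3,5,6,7: 1110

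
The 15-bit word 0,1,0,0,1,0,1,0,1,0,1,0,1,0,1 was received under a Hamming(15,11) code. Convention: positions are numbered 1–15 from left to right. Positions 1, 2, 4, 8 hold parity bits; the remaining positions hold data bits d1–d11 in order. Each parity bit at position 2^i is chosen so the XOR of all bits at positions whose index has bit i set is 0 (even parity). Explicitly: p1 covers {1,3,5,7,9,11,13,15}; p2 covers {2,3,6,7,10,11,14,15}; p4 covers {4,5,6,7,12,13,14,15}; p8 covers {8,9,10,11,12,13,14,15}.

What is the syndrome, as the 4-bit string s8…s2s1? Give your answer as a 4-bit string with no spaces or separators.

s1 (pos 1,3,5,7,9,11,13,15): 0⊕0⊕1⊕1⊕1⊕1⊕1⊕1 = 0
s2 (pos 2,3,6,7,10,11,14,15): 1⊕0⊕0⊕1⊕0⊕1⊕0⊕1 = 0
s4 (pos 4,5,6,7,12,13,14,15): 0⊕1⊕0⊕1⊕0⊕1⊕0⊕1 = 0
s8 (pos 8,9,10,11,12,13,14,15): 0⊕1⊕0⊕1⊕0⊕1⊕0⊕1 = 0
Syndrome s8…s1 = 0000 → no error.

0000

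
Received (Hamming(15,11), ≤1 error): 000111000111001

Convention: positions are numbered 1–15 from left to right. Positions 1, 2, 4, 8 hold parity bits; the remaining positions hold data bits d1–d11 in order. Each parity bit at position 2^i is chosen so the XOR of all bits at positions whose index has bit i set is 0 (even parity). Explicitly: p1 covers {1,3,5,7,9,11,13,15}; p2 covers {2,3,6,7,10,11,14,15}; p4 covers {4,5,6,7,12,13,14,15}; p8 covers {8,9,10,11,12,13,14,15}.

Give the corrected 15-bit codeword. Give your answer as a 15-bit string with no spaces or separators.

s1 (pos 1,3,5,7,9,11,13,15): 0⊕0⊕1⊕0⊕0⊕1⊕0⊕1 = 1
s2 (pos 2,3,6,7,10,11,14,15): 0⊕0⊕1⊕0⊕1⊕1⊕0⊕1 = 0
s4 (pos 4,5,6,7,12,13,14,15): 1⊕1⊕1⊕0⊕1⊕0⊕0⊕1 = 1
s8 (pos 8,9,10,11,12,13,14,15): 0⊕0⊕1⊕1⊕1⊕0⊕0⊕1 = 0
Syndrome s8…s1 = 0101 → error at position 5.
Flip position 5: 000111000111001 → 000101000111001

000101000111001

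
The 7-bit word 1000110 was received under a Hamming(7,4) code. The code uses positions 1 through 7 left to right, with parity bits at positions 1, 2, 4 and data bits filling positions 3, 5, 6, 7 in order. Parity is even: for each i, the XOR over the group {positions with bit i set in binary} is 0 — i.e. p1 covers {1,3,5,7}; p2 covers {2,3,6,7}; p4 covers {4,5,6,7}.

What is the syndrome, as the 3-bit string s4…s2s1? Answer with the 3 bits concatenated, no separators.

s1 (pos 1,3,5,7): 1⊕0⊕1⊕0 = 0
s2 (pos 2,3,6,7): 0⊕0⊕1⊕0 = 1
s4 (pos 4,5,6,7): 0⊕1⊕1⊕0 = 0
Syndrome s4…s1 = 010 → error at position 2.

010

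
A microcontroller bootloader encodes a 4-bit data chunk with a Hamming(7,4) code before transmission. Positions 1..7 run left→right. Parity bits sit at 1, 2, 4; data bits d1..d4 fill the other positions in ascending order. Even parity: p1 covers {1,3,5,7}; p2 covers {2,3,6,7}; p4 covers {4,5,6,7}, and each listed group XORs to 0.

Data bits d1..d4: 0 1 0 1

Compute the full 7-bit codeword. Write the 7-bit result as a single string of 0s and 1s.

0100101

Place data at non-parity positions: p1 p2 0 p4 1 0 1
p1 (pos 1,3,5,7): XOR of data positions = 0⊕1⊕1 = 0
p2 (pos 2,3,6,7): XOR of data positions = 0⊕0⊕1 = 1
p4 (pos 4,5,6,7): XOR of data positions = 1⊕0⊕1 = 0
Codeword: 0100101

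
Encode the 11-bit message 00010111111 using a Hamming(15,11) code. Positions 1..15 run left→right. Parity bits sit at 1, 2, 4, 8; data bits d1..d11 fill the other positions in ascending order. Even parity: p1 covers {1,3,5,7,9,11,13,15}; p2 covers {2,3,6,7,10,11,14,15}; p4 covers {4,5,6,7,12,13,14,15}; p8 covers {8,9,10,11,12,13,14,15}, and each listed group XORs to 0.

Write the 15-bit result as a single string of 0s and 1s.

010100100111111

Place data at non-parity positions: p1 p2 0 p4 0 0 1 p8 0 1 1 1 1 1 1
p1 (pos 1,3,5,7,9,11,13,15): XOR of data positions = 0⊕0⊕1⊕0⊕1⊕1⊕1 = 0
p2 (pos 2,3,6,7,10,11,14,15): XOR of data positions = 0⊕0⊕1⊕1⊕1⊕1⊕1 = 1
p4 (pos 4,5,6,7,12,13,14,15): XOR of data positions = 0⊕0⊕1⊕1⊕1⊕1⊕1 = 1
p8 (pos 8,9,10,11,12,13,14,15): XOR of data positions = 0⊕1⊕1⊕1⊕1⊕1⊕1 = 0
Codeword: 010100100111111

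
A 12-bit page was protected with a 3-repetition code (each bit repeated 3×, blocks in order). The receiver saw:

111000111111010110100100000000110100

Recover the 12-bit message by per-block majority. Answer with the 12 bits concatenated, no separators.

101101000010

Block 1 (111): 3 ones → 1
Block 2 (000): 0 ones → 0
Block 3 (111): 3 ones → 1
Block 4 (111): 3 ones → 1
Block 5 (010): 1 one → 0
Block 6 (110): 2 ones → 1
Block 7 (100): 1 one → 0
Block 8 (100): 1 one → 0
Block 9 (000): 0 ones → 0
Block 10 (000): 0 ones → 0
Block 11 (110): 2 ones → 1
Block 12 (100): 1 one → 0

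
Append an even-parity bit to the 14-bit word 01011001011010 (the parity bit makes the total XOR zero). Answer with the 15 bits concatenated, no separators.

010110010110101

XOR of the 14 data bits: 0⊕1⊕0⊕1⊕1⊕0⊕0⊕1⊕0⊕1⊕1⊕0⊕1⊕0 = 1
Parity bit = 1 (so all 15 bits XOR to 0).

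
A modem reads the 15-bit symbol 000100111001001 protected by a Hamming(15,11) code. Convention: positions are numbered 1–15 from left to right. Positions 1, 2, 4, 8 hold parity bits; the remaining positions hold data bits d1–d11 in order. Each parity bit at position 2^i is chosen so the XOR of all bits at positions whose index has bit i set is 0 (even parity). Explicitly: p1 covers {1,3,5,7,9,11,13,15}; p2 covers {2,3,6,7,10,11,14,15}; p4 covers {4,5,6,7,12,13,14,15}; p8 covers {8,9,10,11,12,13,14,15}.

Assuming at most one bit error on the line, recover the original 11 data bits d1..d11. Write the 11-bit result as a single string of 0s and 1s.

s1 (pos 1,3,5,7,9,11,13,15): 0⊕0⊕0⊕1⊕1⊕0⊕0⊕1 = 1
s2 (pos 2,3,6,7,10,11,14,15): 0⊕0⊕0⊕1⊕0⊕0⊕0⊕1 = 0
s4 (pos 4,5,6,7,12,13,14,15): 1⊕0⊕0⊕1⊕1⊕0⊕0⊕1 = 0
s8 (pos 8,9,10,11,12,13,14,15): 1⊕1⊕0⊕0⊕1⊕0⊕0⊕1 = 0
Syndrome s8…s1 = 0001 → error at position 1.
Flip position 1: 000100111001001 → 100100111001001
Read data bits from positions 3,5,6,7,9,10,11,12,13,14,15: 00011001001

00011001001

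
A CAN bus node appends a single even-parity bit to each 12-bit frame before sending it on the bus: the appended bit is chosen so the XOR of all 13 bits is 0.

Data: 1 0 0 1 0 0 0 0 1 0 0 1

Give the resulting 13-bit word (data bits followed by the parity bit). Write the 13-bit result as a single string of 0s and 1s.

XOR of the 12 data bits: 1⊕0⊕0⊕1⊕0⊕0⊕0⊕0⊕1⊕0⊕0⊕1 = 0
Parity bit = 0 (so all 13 bits XOR to 0).

1001000010010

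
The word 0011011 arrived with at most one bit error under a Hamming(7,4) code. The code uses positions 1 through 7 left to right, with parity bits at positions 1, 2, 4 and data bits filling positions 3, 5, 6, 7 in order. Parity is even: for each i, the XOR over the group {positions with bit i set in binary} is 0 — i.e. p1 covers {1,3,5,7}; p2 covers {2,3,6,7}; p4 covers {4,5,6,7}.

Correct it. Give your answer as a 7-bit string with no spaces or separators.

0011001

s1 (pos 1,3,5,7): 0⊕1⊕0⊕1 = 0
s2 (pos 2,3,6,7): 0⊕1⊕1⊕1 = 1
s4 (pos 4,5,6,7): 1⊕0⊕1⊕1 = 1
Syndrome s4…s1 = 110 → error at position 6.
Flip position 6: 0011011 → 0011001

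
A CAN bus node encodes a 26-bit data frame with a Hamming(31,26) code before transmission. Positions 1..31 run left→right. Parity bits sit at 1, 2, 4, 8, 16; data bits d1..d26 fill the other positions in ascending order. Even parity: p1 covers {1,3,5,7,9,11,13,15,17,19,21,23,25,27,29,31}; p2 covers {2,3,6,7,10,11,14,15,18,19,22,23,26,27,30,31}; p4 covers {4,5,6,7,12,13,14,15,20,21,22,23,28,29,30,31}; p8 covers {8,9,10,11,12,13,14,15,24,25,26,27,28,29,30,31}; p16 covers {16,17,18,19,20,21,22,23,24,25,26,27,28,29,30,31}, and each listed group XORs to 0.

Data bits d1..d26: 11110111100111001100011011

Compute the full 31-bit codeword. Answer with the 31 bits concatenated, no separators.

0010111001111001111001100011011

Place data at non-parity positions: p1 p2 1 p4 1 1 1 p8 0 1 1 1 1 0 0 p16 1 1 1 0 0 1 1 0 0 0 1 1 0 1 1
p1 (pos 1,3,5,7,9,11,13,15,17,19,21,23,25,27,29,31): XOR of data positions = 1⊕1⊕1⊕0⊕1⊕1⊕0⊕1⊕1⊕0⊕1⊕0⊕1⊕0⊕1 = 0
p2 (pos 2,3,6,7,10,11,14,15,18,19,22,23,26,27,30,31): XOR of data positions = 1⊕1⊕1⊕1⊕1⊕0⊕0⊕1⊕1⊕1⊕1⊕0⊕1⊕1⊕1 = 0
p4 (pos 4,5,6,7,12,13,14,15,20,21,22,23,28,29,30,31): XOR of data positions = 1⊕1⊕1⊕1⊕1⊕0⊕0⊕0⊕0⊕1⊕1⊕1⊕0⊕1⊕1 = 0
p8 (pos 8,9,10,11,12,13,14,15,24,25,26,27,28,29,30,31): XOR of data positions = 0⊕1⊕1⊕1⊕1⊕0⊕0⊕0⊕0⊕0⊕1⊕1⊕0⊕1⊕1 = 0
p16 (pos 16,17,18,19,20,21,22,23,24,25,26,27,28,29,30,31): XOR of data positions = 1⊕1⊕1⊕0⊕0⊕1⊕1⊕0⊕0⊕0⊕1⊕1⊕0⊕1⊕1 = 1
Codeword: 0010111001111001111001100011011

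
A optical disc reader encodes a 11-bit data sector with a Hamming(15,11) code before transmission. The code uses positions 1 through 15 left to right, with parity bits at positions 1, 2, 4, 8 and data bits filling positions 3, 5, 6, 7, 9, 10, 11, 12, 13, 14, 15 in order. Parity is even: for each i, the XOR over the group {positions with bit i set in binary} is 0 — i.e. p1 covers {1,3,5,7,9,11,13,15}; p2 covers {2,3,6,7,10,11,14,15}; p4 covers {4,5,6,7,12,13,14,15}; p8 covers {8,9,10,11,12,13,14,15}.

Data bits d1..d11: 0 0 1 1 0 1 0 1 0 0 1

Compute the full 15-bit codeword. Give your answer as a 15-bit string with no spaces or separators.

000001110101001

Place data at non-parity positions: p1 p2 0 p4 0 1 1 p8 0 1 0 1 0 0 1
p1 (pos 1,3,5,7,9,11,13,15): XOR of data positions = 0⊕0⊕1⊕0⊕0⊕0⊕1 = 0
p2 (pos 2,3,6,7,10,11,14,15): XOR of data positions = 0⊕1⊕1⊕1⊕0⊕0⊕1 = 0
p4 (pos 4,5,6,7,12,13,14,15): XOR of data positions = 0⊕1⊕1⊕1⊕0⊕0⊕1 = 0
p8 (pos 8,9,10,11,12,13,14,15): XOR of data positions = 0⊕1⊕0⊕1⊕0⊕0⊕1 = 1
Codeword: 000001110101001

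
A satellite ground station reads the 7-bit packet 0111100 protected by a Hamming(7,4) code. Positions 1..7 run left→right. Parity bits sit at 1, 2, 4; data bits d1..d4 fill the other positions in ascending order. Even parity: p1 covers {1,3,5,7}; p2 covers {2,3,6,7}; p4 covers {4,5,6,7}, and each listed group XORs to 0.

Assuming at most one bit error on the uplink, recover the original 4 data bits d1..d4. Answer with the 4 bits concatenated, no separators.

s1 (pos 1,3,5,7): 0⊕1⊕1⊕0 = 0
s2 (pos 2,3,6,7): 1⊕1⊕0⊕0 = 0
s4 (pos 4,5,6,7): 1⊕1⊕0⊕0 = 0
Syndrome s4…s1 = 000 → no error.
Read data bits from positions 3,5,6,7: 1100

1100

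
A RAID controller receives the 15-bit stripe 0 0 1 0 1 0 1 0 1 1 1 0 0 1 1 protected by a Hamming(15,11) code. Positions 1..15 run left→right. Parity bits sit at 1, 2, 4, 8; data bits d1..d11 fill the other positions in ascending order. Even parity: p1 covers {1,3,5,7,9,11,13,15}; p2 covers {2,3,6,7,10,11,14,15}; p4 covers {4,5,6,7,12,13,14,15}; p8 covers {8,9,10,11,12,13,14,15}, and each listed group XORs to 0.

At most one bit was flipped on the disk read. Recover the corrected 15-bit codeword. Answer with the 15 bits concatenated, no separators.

001010111110011

s1 (pos 1,3,5,7,9,11,13,15): 0⊕1⊕1⊕1⊕1⊕1⊕0⊕1 = 0
s2 (pos 2,3,6,7,10,11,14,15): 0⊕1⊕0⊕1⊕1⊕1⊕1⊕1 = 0
s4 (pos 4,5,6,7,12,13,14,15): 0⊕1⊕0⊕1⊕0⊕0⊕1⊕1 = 0
s8 (pos 8,9,10,11,12,13,14,15): 0⊕1⊕1⊕1⊕0⊕0⊕1⊕1 = 1
Syndrome s8…s1 = 1000 → error at position 8.
Flip position 8: 001010101110011 → 001010111110011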